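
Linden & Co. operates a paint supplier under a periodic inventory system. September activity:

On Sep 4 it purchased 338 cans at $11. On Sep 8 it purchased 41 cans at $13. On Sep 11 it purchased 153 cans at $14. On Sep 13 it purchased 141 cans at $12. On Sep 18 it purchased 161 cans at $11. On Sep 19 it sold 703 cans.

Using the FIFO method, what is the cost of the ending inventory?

Ending inventory = $1,441

Sep 19, 703 sold [FIFO — oldest first]: 338 @ $11 + 41 @ $13 + 153 @ $14 + 141 @ $12 + 30 @ $11 = $8,415
Ending inventory: 131 @ $11 = $1,441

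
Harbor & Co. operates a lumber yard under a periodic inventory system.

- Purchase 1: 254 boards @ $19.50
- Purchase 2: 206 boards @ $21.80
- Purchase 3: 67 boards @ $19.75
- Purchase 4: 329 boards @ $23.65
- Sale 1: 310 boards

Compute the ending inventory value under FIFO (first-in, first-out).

Sale 1 (310) [FIFO — oldest first]: 254 @ $19.50 + 56 @ $21.80 = $6,173.80
Ending inventory: 150 @ $21.80 + 67 @ $19.75 + 329 @ $23.65 = $12,374.10

Ending inventory = $12,374.10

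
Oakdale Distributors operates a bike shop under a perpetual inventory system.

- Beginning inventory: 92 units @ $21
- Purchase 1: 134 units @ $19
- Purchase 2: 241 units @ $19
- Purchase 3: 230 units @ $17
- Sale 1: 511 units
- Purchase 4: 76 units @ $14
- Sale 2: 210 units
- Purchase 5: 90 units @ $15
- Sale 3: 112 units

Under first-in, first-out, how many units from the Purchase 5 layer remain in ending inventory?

30

Sale 1 (511) [FIFO — oldest first]: 92 @ $21 + 134 @ $19 + 241 @ $19 + 44 @ $17 = $9,805
Sale 2 (210) [FIFO — oldest first]: 186 @ $17 + 24 @ $14 = $3,498
Sale 3 (112) [FIFO — oldest first]: 52 @ $14 + 60 @ $15 = $1,628
Total COGS = $9,805 + $3,498 + $1,628 = $14,931
Ending inventory: 30 @ $15 = $450
Check: goods available $15,381 = COGS $14,931 + ending $450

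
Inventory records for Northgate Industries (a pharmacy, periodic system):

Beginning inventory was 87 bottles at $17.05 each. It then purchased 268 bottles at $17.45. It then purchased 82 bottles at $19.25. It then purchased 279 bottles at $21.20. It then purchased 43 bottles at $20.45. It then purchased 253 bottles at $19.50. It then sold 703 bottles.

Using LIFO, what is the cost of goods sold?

Sale 1 (703) [LIFO — newest first]: 253 @ $19.50 + 43 @ $20.45 + 279 @ $21.20 + 82 @ $19.25 + 46 @ $17.45 = $14,108.85
Ending inventory: 87 @ $17.05 + 222 @ $17.45 = $5,357.25

COGS = $14,108.85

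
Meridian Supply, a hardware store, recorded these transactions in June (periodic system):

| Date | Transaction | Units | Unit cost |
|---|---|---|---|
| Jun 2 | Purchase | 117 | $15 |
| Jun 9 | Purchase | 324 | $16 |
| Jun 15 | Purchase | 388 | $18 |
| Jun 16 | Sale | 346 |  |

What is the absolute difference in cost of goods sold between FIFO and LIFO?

FIFO COGS: 117 @ $15 + 229 @ $16 = $5,419
LIFO COGS: 346 @ $18 = $6,228
Difference = |$5,419 − $6,228| = $809

$809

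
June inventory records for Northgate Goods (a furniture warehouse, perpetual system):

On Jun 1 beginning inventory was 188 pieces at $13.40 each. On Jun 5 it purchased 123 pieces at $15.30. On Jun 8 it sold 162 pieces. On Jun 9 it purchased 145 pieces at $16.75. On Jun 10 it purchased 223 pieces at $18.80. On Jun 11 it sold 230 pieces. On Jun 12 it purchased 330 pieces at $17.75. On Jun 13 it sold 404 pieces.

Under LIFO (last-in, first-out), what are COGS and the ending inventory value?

COGS = $13,811.15; ending inventory = $3,068.60

Jun 8, 162 sold [LIFO — newest first]: 123 @ $15.30 + 39 @ $13.40 = $2,404.50
Jun 11, 230 sold [LIFO — newest first]: 223 @ $18.80 + 7 @ $16.75 = $4,309.65
Jun 13, 404 sold [LIFO — newest first]: 330 @ $17.75 + 74 @ $16.75 = $7,097.00
Total COGS = $2,404.50 + $4,309.65 + $7,097.00 = $13,811.15
Ending inventory: 149 @ $13.40 + 64 @ $16.75 = $3,068.60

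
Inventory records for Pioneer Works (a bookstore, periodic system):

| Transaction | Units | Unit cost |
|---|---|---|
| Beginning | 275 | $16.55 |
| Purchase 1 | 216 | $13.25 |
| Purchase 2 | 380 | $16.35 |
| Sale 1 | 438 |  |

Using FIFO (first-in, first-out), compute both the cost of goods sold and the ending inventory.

Sale 1 (438) [FIFO — oldest first]: 275 @ $16.55 + 163 @ $13.25 = $6,711.00
Ending inventory: 53 @ $13.25 + 380 @ $16.35 = $6,915.25

COGS = $6,711.00; ending inventory = $6,915.25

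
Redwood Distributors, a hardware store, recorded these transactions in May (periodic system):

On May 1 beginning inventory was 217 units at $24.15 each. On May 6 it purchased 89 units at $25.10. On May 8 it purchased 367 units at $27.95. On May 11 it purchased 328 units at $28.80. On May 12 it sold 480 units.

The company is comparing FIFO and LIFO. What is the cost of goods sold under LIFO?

FIFO COGS: 217 @ $24.15 + 89 @ $25.10 + 174 @ $27.95 = $12,337.75
LIFO COGS: 328 @ $28.80 + 152 @ $27.95 = $13,694.80

COGS = $13,694.80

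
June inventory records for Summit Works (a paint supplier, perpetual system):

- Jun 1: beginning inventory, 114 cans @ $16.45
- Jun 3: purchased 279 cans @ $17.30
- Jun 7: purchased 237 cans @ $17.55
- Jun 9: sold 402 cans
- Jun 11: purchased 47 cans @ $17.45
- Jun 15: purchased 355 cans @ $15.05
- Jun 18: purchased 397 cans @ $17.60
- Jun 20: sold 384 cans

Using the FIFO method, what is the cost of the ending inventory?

Jun 9, 402 sold [FIFO — oldest first]: 114 @ $16.45 + 279 @ $17.30 + 9 @ $17.55 = $6,859.95
Jun 20, 384 sold [FIFO — oldest first]: 228 @ $17.55 + 47 @ $17.45 + 109 @ $15.05 = $6,462.00
Total COGS = $6,859.95 + $6,462.00 = $13,321.95
Ending inventory: 246 @ $15.05 + 397 @ $17.60 = $10,689.50
Check: goods available $24,011.45 = COGS $13,321.95 + ending $10,689.50

Ending inventory = $10,689.50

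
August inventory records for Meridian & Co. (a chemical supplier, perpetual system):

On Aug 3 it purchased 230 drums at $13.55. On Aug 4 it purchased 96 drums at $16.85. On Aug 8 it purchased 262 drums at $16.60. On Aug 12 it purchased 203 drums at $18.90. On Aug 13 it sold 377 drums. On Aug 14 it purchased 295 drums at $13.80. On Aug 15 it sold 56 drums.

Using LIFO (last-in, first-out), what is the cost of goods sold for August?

Aug 13, 377 sold [LIFO — newest first]: 203 @ $18.90 + 174 @ $16.60 = $6,725.10
Aug 15, 56 sold [LIFO — newest first]: 56 @ $13.80 = $772.80
Total COGS = $6,725.10 + $772.80 = $7,497.90
Ending inventory: 230 @ $13.55 + 96 @ $16.85 + 88 @ $16.60 + 239 @ $13.80 = $9,493.10

COGS = $7,497.90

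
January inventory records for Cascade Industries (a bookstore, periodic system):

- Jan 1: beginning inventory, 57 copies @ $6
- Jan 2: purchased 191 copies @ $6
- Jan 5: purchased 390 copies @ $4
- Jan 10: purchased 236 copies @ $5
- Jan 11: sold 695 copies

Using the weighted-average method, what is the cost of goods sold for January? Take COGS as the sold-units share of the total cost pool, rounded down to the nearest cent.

Jan 11, sell 695: 695/874 × $4,228.00 → $3,362.08
Ending inventory (cost pool remaining) = $865.92
Check: goods available $4,228.00 = COGS $3,362.08 + ending $865.92

COGS = $3,362.08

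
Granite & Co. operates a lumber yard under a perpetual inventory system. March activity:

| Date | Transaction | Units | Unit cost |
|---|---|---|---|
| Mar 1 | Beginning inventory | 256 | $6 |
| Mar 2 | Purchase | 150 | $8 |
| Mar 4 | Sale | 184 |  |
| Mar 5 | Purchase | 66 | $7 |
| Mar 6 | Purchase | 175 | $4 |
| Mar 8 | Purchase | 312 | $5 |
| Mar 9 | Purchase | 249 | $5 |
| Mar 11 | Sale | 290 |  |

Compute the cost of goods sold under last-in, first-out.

COGS = $2,854

Mar 4, 184 sold [LIFO — newest first]: 150 @ $8 + 34 @ $6 = $1,404
Mar 11, 290 sold [LIFO — newest first]: 249 @ $5 + 41 @ $5 = $1,450
Total COGS = $1,404 + $1,450 = $2,854
Ending inventory: 222 @ $6 + 66 @ $7 + 175 @ $4 + 271 @ $5 = $3,849
Check: goods available $6,703 = COGS $2,854 + ending $3,849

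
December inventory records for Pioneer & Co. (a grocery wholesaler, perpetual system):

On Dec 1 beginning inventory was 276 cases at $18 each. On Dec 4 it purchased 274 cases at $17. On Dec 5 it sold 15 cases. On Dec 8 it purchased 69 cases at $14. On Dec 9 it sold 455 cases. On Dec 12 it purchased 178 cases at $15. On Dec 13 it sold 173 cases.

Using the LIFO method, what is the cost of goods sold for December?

Dec 5, 15 sold [LIFO — newest first]: 15 @ $17 = $255
Dec 9, 455 sold [LIFO — newest first]: 69 @ $14 + 259 @ $17 + 127 @ $18 = $7,655
Dec 13, 173 sold [LIFO — newest first]: 173 @ $15 = $2,595
Total COGS = $255 + $7,655 + $2,595 = $10,505
Ending inventory: 149 @ $18 + 5 @ $15 = $2,757

COGS = $10,505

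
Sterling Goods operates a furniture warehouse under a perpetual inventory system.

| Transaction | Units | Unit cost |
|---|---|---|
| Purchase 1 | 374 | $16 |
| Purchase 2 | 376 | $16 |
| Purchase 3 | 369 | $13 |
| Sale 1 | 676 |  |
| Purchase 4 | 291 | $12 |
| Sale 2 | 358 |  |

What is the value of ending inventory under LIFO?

Ending inventory = $6,016

Sale 1 (676) [LIFO — newest first]: 369 @ $13 + 307 @ $16 = $9,709
Sale 2 (358) [LIFO — newest first]: 291 @ $12 + 67 @ $16 = $4,564
Total COGS = $9,709 + $4,564 = $14,273
Ending inventory: 374 @ $16 + 2 @ $16 = $6,016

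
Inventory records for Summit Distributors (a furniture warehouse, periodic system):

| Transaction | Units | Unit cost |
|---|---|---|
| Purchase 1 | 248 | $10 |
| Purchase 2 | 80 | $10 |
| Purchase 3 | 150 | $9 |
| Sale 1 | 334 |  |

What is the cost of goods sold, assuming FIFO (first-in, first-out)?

COGS = $3,334

Sale 1 (334) [FIFO — oldest first]: 248 @ $10 + 80 @ $10 + 6 @ $9 = $3,334
Ending inventory: 144 @ $9 = $1,296
Check: goods available $4,630 = COGS $3,334 + ending $1,296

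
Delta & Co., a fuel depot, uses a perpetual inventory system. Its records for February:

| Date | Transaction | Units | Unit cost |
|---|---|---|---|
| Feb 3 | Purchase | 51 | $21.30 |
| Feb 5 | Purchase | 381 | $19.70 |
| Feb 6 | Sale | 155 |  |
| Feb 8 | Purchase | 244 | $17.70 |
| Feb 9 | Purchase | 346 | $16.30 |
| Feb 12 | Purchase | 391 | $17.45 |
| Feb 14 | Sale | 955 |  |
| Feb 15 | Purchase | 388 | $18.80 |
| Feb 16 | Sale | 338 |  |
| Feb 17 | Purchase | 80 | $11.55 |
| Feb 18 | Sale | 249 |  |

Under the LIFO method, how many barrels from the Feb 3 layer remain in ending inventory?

Feb 6, 155 sold [LIFO — newest first]: 155 @ $19.70 = $3,053.50
Feb 14, 955 sold [LIFO — newest first]: 391 @ $17.45 + 346 @ $16.30 + 218 @ $17.70 = $16,321.35
Feb 16, 338 sold [LIFO — newest first]: 338 @ $18.80 = $6,354.40
Feb 18, 249 sold [LIFO — newest first]: 80 @ $11.55 + 50 @ $18.80 + 26 @ $17.70 + 93 @ $19.70 = $4,156.30
Total COGS = $3,053.50 + $16,321.35 + $6,354.40 + $4,156.30 = $29,885.55
Ending inventory: 51 @ $21.30 + 133 @ $19.70 = $3,706.40

51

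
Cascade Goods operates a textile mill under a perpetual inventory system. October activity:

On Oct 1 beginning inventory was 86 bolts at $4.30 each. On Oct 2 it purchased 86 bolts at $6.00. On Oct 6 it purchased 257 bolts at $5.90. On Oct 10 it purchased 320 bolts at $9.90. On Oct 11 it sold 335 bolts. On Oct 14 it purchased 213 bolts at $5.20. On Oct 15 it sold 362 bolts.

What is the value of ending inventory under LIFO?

Ending inventory = $1,434.50

Oct 11, 335 sold [LIFO — newest first]: 320 @ $9.90 + 15 @ $5.90 = $3,256.50
Oct 15, 362 sold [LIFO — newest first]: 213 @ $5.20 + 149 @ $5.90 = $1,986.70
Total COGS = $3,256.50 + $1,986.70 = $5,243.20
Ending inventory: 86 @ $4.30 + 86 @ $6.00 + 93 @ $5.90 = $1,434.50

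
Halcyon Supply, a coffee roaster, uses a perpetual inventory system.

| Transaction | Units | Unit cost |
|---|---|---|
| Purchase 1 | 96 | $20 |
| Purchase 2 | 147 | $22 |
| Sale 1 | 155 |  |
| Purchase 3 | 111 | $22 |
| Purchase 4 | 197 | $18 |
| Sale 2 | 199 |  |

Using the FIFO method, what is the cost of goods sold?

COGS = $7,596

Sale 1 (155) [FIFO — oldest first]: 96 @ $20 + 59 @ $22 = $3,218
Sale 2 (199) [FIFO — oldest first]: 88 @ $22 + 111 @ $22 = $4,378
Total COGS = $3,218 + $4,378 = $7,596
Ending inventory: 197 @ $18 = $3,546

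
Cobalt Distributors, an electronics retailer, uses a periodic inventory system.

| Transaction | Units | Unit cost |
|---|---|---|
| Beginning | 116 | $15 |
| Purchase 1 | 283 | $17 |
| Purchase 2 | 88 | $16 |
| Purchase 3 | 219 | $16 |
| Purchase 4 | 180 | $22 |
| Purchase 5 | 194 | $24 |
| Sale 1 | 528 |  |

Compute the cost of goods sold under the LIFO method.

Sale 1 (528) [LIFO — newest first]: 194 @ $24 + 180 @ $22 + 154 @ $16 = $11,080
Ending inventory: 116 @ $15 + 283 @ $17 + 88 @ $16 + 65 @ $16 = $8,999

COGS = $11,080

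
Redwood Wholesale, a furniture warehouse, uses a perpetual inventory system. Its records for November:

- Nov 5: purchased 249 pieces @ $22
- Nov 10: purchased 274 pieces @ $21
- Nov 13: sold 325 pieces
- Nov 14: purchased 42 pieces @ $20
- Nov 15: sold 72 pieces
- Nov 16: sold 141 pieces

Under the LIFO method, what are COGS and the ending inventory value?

COGS = $11,478; ending inventory = $594

Nov 13, 325 sold [LIFO — newest first]: 274 @ $21 + 51 @ $22 = $6,876
Nov 15, 72 sold [LIFO — newest first]: 42 @ $20 + 30 @ $22 = $1,500
Nov 16, 141 sold [LIFO — newest first]: 141 @ $22 = $3,102
Total COGS = $6,876 + $1,500 + $3,102 = $11,478
Ending inventory: 27 @ $22 = $594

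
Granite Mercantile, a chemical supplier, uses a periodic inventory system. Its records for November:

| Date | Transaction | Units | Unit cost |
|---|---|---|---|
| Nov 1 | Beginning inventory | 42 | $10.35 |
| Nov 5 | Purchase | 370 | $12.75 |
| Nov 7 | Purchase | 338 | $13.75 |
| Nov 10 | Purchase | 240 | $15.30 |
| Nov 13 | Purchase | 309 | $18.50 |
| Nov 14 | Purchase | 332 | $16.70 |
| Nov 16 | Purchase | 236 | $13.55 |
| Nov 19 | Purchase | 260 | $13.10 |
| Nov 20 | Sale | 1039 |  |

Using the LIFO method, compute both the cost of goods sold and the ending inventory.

Nov 20, 1039 sold [LIFO — newest first]: 260 @ $13.10 + 236 @ $13.55 + 332 @ $16.70 + 211 @ $18.50 = $16,051.70
Ending inventory: 42 @ $10.35 + 370 @ $12.75 + 338 @ $13.75 + 240 @ $15.30 + 98 @ $18.50 = $15,284.70

COGS = $16,051.70; ending inventory = $15,284.70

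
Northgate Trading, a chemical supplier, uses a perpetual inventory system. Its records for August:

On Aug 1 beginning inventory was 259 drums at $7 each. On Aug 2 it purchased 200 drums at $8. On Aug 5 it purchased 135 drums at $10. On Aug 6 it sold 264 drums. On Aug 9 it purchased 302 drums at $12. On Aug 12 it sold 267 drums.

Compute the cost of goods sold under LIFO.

COGS = $5,586

Aug 6, 264 sold [LIFO — newest first]: 135 @ $10 + 129 @ $8 = $2,382
Aug 12, 267 sold [LIFO — newest first]: 267 @ $12 = $3,204
Total COGS = $2,382 + $3,204 = $5,586
Ending inventory: 259 @ $7 + 71 @ $8 + 35 @ $12 = $2,801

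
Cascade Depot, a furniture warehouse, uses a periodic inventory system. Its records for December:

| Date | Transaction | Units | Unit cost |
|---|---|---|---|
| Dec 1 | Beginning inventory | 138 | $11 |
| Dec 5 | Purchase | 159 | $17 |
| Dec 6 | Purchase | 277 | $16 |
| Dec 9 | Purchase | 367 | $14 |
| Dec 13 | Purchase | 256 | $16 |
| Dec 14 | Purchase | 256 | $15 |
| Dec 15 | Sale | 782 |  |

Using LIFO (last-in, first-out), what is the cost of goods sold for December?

COGS = $11,716

Dec 15, 782 sold [LIFO — newest first]: 256 @ $15 + 256 @ $16 + 270 @ $14 = $11,716
Ending inventory: 138 @ $11 + 159 @ $17 + 277 @ $16 + 97 @ $14 = $10,011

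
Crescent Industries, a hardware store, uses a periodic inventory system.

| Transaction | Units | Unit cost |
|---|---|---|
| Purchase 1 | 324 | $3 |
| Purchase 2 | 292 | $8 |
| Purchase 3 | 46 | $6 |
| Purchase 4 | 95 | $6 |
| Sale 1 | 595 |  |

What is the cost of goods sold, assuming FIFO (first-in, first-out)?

COGS = $3,140

Sale 1 (595) [FIFO — oldest first]: 324 @ $3 + 271 @ $8 = $3,140
Ending inventory: 21 @ $8 + 46 @ $6 + 95 @ $6 = $1,014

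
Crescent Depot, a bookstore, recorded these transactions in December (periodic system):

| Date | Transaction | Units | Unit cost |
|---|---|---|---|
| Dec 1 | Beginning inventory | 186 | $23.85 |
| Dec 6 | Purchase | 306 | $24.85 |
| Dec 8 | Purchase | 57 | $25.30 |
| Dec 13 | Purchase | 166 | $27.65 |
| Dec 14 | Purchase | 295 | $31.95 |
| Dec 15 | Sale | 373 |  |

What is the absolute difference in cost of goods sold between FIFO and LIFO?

$2,498.90

FIFO COGS: 186 @ $23.85 + 187 @ $24.85 = $9,083.05
LIFO COGS: 295 @ $31.95 + 78 @ $27.65 = $11,581.95
Difference = |$9,083.05 − $11,581.95| = $2,498.90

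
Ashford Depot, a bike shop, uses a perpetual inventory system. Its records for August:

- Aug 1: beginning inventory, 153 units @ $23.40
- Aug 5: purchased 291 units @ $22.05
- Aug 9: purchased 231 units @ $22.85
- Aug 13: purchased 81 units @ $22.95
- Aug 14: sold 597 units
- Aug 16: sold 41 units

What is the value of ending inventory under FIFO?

Aug 14, 597 sold [FIFO — oldest first]: 153 @ $23.40 + 291 @ $22.05 + 153 @ $22.85 = $13,492.80
Aug 16, 41 sold [FIFO — oldest first]: 41 @ $22.85 = $936.85
Total COGS = $13,492.80 + $936.85 = $14,429.65
Ending inventory: 37 @ $22.85 + 81 @ $22.95 = $2,704.40

Ending inventory = $2,704.40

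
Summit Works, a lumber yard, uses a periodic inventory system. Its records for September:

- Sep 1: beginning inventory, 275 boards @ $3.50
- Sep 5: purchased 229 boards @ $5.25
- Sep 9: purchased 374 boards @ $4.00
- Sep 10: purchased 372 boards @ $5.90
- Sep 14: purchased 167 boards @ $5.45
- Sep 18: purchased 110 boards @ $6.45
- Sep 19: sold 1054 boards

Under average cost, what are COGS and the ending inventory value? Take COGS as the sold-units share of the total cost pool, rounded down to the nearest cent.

COGS = $5,159.69; ending inventory = $2,315.51

Sep 19, sell 1054: 1054/1527 × $7,475.20 → $5,159.69
Ending inventory (cost pool remaining) = $2,315.51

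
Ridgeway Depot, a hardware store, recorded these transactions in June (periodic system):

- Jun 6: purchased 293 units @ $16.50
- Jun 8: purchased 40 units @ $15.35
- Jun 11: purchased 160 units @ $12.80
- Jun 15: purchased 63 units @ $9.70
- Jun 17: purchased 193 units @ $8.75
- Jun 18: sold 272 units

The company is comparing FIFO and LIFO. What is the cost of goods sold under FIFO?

COGS = $4,488.00

FIFO COGS: 272 @ $16.50 = $4,488.00
LIFO COGS: 193 @ $8.75 + 63 @ $9.70 + 16 @ $12.80 = $2,504.65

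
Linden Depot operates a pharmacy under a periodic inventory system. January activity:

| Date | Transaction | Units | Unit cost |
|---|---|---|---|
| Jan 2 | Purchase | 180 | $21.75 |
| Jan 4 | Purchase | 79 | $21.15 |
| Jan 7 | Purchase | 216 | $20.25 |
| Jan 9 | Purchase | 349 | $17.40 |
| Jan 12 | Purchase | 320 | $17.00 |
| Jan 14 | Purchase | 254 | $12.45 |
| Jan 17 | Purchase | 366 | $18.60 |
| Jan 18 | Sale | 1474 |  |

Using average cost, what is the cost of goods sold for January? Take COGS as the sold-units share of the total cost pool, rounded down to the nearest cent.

Jan 18, sell 1474: 1474/1764 × $31,442.35 → $26,273.25
Ending inventory (cost pool remaining) = $5,169.10

COGS = $26,273.25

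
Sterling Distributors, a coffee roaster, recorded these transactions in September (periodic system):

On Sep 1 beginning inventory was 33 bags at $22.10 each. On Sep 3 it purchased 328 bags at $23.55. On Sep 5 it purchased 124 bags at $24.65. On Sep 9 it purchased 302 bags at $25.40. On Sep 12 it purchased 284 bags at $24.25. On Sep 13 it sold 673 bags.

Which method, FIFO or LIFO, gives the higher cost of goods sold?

LIFO

FIFO COGS: 33 @ $22.10 + 328 @ $23.55 + 124 @ $24.65 + 188 @ $25.40 = $16,285.50
LIFO COGS: 284 @ $24.25 + 302 @ $25.40 + 87 @ $24.65 = $16,702.35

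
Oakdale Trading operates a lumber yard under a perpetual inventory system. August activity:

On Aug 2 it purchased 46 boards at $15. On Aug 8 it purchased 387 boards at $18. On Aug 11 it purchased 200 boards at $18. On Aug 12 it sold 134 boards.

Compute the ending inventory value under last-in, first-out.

Ending inventory = $8,844

Aug 12, 134 sold [LIFO — newest first]: 134 @ $18 = $2,412
Ending inventory: 46 @ $15 + 387 @ $18 + 66 @ $18 = $8,844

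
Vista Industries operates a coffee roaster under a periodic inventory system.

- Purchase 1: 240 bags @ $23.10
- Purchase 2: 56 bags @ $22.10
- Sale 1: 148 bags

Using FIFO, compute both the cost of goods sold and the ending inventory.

COGS = $3,418.80; ending inventory = $3,362.80

Sale 1 (148) [FIFO — oldest first]: 148 @ $23.10 = $3,418.80
Ending inventory: 92 @ $23.10 + 56 @ $22.10 = $3,362.80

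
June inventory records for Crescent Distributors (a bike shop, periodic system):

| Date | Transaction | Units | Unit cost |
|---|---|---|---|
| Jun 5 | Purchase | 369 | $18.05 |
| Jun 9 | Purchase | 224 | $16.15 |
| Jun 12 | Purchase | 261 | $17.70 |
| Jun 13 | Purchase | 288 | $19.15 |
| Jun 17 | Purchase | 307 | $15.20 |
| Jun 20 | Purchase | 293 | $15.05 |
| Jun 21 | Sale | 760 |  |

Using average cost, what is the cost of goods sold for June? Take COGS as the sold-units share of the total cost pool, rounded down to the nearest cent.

COGS = $12,865.46

Jun 21, sell 760: 760/1742 × $29,489.00 → $12,865.46
Ending inventory (cost pool remaining) = $16,623.54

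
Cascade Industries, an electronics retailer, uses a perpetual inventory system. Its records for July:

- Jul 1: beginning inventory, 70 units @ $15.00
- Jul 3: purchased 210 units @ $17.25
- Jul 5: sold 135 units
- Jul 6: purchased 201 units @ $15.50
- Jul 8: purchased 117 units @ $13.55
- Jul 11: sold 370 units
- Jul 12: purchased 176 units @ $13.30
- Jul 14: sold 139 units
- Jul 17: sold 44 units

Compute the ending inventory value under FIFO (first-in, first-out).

Ending inventory = $1,143.80

Jul 5, 135 sold [FIFO — oldest first]: 70 @ $15.00 + 65 @ $17.25 = $2,171.25
Jul 11, 370 sold [FIFO — oldest first]: 145 @ $17.25 + 201 @ $15.50 + 24 @ $13.55 = $5,941.95
Jul 14, 139 sold [FIFO — oldest first]: 93 @ $13.55 + 46 @ $13.30 = $1,871.95
Jul 17, 44 sold [FIFO — oldest first]: 44 @ $13.30 = $585.20
Total COGS = $2,171.25 + $5,941.95 + $1,871.95 + $585.20 = $10,570.35
Ending inventory: 86 @ $13.30 = $1,143.80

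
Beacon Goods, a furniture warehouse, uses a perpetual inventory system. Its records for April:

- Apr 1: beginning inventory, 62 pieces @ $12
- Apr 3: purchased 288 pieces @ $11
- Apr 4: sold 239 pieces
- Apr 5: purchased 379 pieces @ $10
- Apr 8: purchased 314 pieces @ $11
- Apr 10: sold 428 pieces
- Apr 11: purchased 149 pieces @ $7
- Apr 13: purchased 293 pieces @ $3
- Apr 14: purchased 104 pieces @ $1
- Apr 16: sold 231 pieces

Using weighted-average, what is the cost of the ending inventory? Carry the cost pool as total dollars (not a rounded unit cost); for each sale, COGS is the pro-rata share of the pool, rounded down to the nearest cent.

After Apr 1: 62 on hand, pool $744.00 (≈ $12.0000 each)
After Apr 3: 350 on hand, pool $3,912.00 (≈ $11.1771 each)
Apr 4, sell 239: 239/350 × $3,912.00 → $2,671.33
After Apr 5: 490 on hand, pool $5,030.67 (≈ $10.2667 each)
After Apr 8: 804 on hand, pool $8,484.67 (≈ $10.5531 each)
Apr 10, sell 428: 428/804 × $8,484.67 → $4,516.71
After Apr 11: 525 on hand, pool $5,010.96 (≈ $9.5447 each)
After Apr 13: 818 on hand, pool $5,889.96 (≈ $7.2004 each)
After Apr 14: 922 on hand, pool $5,993.96 (≈ $6.5010 each)
Apr 16, sell 231: 231/922 × $5,993.96 → $1,501.74
Total COGS = $2,671.33 + $4,516.71 + $1,501.74 = $8,689.78
Ending inventory (cost pool remaining) = $4,492.22

Ending inventory = $4,492.22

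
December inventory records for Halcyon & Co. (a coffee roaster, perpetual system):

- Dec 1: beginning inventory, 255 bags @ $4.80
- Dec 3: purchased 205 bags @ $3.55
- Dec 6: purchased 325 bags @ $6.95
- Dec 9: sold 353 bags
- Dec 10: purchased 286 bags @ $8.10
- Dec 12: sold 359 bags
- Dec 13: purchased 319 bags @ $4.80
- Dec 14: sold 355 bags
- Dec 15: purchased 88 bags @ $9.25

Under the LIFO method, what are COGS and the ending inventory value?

COGS = $6,592.90; ending inventory = $2,279.40

Dec 9, 353 sold [LIFO — newest first]: 325 @ $6.95 + 28 @ $3.55 = $2,358.15
Dec 12, 359 sold [LIFO — newest first]: 286 @ $8.10 + 73 @ $3.55 = $2,575.75
Dec 14, 355 sold [LIFO — newest first]: 319 @ $4.80 + 36 @ $3.55 = $1,659.00
Total COGS = $2,358.15 + $2,575.75 + $1,659.00 = $6,592.90
Ending inventory: 255 @ $4.80 + 68 @ $3.55 + 88 @ $9.25 = $2,279.40
Check: goods available $8,872.30 = COGS $6,592.90 + ending $2,279.40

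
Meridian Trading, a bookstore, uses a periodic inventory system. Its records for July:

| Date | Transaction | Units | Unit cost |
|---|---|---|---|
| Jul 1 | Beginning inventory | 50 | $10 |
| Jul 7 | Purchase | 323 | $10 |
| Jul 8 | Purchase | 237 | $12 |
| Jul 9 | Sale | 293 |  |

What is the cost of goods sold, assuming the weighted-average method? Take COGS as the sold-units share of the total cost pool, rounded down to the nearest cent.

COGS = $3,157.67

Jul 9, sell 293: 293/610 × $6,574.00 → $3,157.67
Ending inventory (cost pool remaining) = $3,416.33
Check: goods available $6,574.00 = COGS $3,157.67 + ending $3,416.33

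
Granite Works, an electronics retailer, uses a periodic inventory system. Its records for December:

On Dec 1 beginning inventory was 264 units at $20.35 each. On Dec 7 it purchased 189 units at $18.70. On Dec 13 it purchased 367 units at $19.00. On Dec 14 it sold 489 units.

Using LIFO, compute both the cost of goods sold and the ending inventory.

Dec 14, 489 sold [LIFO — newest first]: 367 @ $19.00 + 122 @ $18.70 = $9,254.40
Ending inventory: 264 @ $20.35 + 67 @ $18.70 = $6,625.30

COGS = $9,254.40; ending inventory = $6,625.30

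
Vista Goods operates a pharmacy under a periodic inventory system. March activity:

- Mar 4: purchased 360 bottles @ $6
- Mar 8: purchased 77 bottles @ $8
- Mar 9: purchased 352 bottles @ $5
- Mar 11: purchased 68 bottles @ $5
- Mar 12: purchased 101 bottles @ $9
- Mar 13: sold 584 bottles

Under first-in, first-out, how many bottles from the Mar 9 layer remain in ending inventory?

Mar 13, 584 sold [FIFO — oldest first]: 360 @ $6 + 77 @ $8 + 147 @ $5 = $3,511
Ending inventory: 205 @ $5 + 68 @ $5 + 101 @ $9 = $2,274

205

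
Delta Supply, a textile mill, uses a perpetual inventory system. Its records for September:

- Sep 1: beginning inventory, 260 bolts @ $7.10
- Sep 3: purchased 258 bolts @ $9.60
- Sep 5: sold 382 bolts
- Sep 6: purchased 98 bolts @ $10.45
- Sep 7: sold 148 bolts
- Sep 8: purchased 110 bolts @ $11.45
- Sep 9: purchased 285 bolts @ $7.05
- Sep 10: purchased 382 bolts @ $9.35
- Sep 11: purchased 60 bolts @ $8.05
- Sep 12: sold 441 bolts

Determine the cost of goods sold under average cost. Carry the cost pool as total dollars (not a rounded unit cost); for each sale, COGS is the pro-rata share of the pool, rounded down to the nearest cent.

COGS = $8,431.59

After Sep 1: 260 on hand, pool $1,846.00 (≈ $7.1000 each)
After Sep 3: 518 on hand, pool $4,322.80 (≈ $8.3452 each)
Sep 5, sell 382: 382/518 × $4,322.80 → $3,187.85
After Sep 6: 234 on hand, pool $2,159.05 (≈ $9.2267 each)
Sep 7, sell 148: 148/234 × $2,159.05 → $1,365.55
After Sep 8: 196 on hand, pool $2,053.00 (≈ $10.4745 each)
After Sep 9: 481 on hand, pool $4,062.25 (≈ $8.4454 each)
After Sep 10: 863 on hand, pool $7,633.95 (≈ $8.8458 each)
After Sep 11: 923 on hand, pool $8,116.95 (≈ $8.7941 each)
Sep 12, sell 441: 441/923 × $8,116.95 → $3,878.19
Total COGS = $3,187.85 + $1,365.55 + $3,878.19 = $8,431.59
Ending inventory (cost pool remaining) = $4,238.76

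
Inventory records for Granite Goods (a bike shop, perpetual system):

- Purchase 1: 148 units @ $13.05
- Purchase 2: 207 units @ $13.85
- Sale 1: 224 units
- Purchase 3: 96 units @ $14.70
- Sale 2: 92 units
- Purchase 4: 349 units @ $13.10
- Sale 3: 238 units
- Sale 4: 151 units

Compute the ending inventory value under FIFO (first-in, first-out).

Ending inventory = $1,244.50

Sale 1 (224) [FIFO — oldest first]: 148 @ $13.05 + 76 @ $13.85 = $2,984.00
Sale 2 (92) [FIFO — oldest first]: 92 @ $13.85 = $1,274.20
Sale 3 (238) [FIFO — oldest first]: 39 @ $13.85 + 96 @ $14.70 + 103 @ $13.10 = $3,300.65
Sale 4 (151) [FIFO — oldest first]: 151 @ $13.10 = $1,978.10
Total COGS = $2,984.00 + $1,274.20 + $3,300.65 + $1,978.10 = $9,536.95
Ending inventory: 95 @ $13.10 = $1,244.50
Check: goods available $10,781.45 = COGS $9,536.95 + ending $1,244.50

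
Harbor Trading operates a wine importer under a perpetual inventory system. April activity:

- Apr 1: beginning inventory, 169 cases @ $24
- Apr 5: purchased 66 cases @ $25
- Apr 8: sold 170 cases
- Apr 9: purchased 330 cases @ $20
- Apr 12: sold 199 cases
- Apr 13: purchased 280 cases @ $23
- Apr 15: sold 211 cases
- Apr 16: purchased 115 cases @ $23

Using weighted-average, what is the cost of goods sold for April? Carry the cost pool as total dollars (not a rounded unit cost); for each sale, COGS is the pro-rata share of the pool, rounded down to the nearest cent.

After Apr 1: 169 on hand, pool $4,056.00 (≈ $24.0000 each)
After Apr 5: 235 on hand, pool $5,706.00 (≈ $24.2809 each)
Apr 8, sell 170: 170/235 × $5,706.00 → $4,127.74
After Apr 9: 395 on hand, pool $8,178.26 (≈ $20.7045 each)
Apr 12, sell 199: 199/395 × $8,178.26 → $4,120.18
After Apr 13: 476 on hand, pool $10,498.08 (≈ $22.0548 each)
Apr 15, sell 211: 211/476 × $10,498.08 → $4,653.56
After Apr 16: 380 on hand, pool $8,489.52 (≈ $22.3408 each)
Total COGS = $4,127.74 + $4,120.18 + $4,653.56 = $12,901.48
Ending inventory (cost pool remaining) = $8,489.52

COGS = $12,901.48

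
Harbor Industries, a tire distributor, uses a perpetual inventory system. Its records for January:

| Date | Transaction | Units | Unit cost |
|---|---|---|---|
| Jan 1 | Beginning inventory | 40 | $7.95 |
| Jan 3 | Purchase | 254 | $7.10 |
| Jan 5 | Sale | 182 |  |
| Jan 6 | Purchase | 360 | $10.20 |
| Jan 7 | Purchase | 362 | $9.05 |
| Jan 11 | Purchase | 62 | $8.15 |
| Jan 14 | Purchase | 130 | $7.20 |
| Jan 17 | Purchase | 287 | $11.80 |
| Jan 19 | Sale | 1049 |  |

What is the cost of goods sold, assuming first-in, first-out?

Jan 5, 182 sold [FIFO — oldest first]: 40 @ $7.95 + 142 @ $7.10 = $1,326.20
Jan 19, 1049 sold [FIFO — oldest first]: 112 @ $7.10 + 360 @ $10.20 + 362 @ $9.05 + 62 @ $8.15 + 130 @ $7.20 + 23 @ $11.80 = $9,456.00
Total COGS = $1,326.20 + $9,456.00 = $10,782.20
Ending inventory: 264 @ $11.80 = $3,115.20
Check: goods available $13,897.40 = COGS $10,782.20 + ending $3,115.20

COGS = $10,782.20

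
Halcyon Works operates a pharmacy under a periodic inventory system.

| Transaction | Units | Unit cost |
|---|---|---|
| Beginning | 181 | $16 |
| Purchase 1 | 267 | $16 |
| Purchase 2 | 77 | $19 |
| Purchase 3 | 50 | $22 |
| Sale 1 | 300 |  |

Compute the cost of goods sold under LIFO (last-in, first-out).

COGS = $5,331

Sale 1 (300) [LIFO — newest first]: 50 @ $22 + 77 @ $19 + 173 @ $16 = $5,331
Ending inventory: 181 @ $16 + 94 @ $16 = $4,400
Check: goods available $9,731 = COGS $5,331 + ending $4,400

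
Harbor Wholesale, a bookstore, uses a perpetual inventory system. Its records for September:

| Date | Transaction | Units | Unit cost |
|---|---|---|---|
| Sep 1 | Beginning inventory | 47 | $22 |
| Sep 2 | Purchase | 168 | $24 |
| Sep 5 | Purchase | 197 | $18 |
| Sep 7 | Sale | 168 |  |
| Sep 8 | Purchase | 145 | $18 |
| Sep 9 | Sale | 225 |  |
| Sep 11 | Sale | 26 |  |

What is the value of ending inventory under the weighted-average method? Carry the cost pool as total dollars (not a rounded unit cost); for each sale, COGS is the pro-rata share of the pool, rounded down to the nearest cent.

After Sep 1: 47 on hand, pool $1,034.00 (≈ $22.0000 each)
After Sep 2: 215 on hand, pool $5,066.00 (≈ $23.5628 each)
After Sep 5: 412 on hand, pool $8,612.00 (≈ $20.9029 each)
Sep 7, sell 168: 168/412 × $8,612.00 → $3,511.68
After Sep 8: 389 on hand, pool $7,710.32 (≈ $19.8209 each)
Sep 9, sell 225: 225/389 × $7,710.32 → $4,459.69
Sep 11, sell 26: 26/164 × $3,250.63 → $515.34
Total COGS = $3,511.68 + $4,459.69 + $515.34 = $8,486.71
Ending inventory (cost pool remaining) = $2,735.29

Ending inventory = $2,735.29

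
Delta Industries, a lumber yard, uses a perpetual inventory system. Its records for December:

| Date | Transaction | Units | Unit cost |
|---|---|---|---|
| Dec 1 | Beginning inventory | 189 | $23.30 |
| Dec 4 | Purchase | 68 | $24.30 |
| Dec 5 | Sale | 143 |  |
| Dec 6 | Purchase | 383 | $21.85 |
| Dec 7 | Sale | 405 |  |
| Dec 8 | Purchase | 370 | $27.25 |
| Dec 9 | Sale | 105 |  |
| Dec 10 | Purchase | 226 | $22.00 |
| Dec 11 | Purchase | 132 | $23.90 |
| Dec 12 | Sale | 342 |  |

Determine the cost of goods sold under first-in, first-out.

Dec 5, 143 sold [FIFO — oldest first]: 143 @ $23.30 = $3,331.90
Dec 7, 405 sold [FIFO — oldest first]: 46 @ $23.30 + 68 @ $24.30 + 291 @ $21.85 = $9,082.55
Dec 9, 105 sold [FIFO — oldest first]: 92 @ $21.85 + 13 @ $27.25 = $2,364.45
Dec 12, 342 sold [FIFO — oldest first]: 342 @ $27.25 = $9,319.50
Total COGS = $3,331.90 + $9,082.55 + $2,364.45 + $9,319.50 = $24,098.40
Ending inventory: 15 @ $27.25 + 226 @ $22.00 + 132 @ $23.90 = $8,535.55

COGS = $24,098.40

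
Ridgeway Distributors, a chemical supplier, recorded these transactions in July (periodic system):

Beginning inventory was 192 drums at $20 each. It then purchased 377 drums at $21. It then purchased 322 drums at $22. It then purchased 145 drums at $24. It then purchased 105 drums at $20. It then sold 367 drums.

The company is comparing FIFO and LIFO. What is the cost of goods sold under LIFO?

COGS = $8,154

FIFO COGS: 192 @ $20 + 175 @ $21 = $7,515
LIFO COGS: 105 @ $20 + 145 @ $24 + 117 @ $22 = $8,154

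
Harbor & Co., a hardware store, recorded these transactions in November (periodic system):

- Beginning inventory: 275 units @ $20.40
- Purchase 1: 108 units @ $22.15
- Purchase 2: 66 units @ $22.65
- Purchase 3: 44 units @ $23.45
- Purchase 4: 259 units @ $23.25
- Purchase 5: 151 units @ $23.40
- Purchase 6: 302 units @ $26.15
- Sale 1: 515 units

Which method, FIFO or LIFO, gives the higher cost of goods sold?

LIFO

FIFO COGS: 275 @ $20.40 + 108 @ $22.15 + 66 @ $22.65 + 44 @ $23.45 + 22 @ $23.25 = $11,040.40
LIFO COGS: 302 @ $26.15 + 151 @ $23.40 + 62 @ $23.25 = $12,872.20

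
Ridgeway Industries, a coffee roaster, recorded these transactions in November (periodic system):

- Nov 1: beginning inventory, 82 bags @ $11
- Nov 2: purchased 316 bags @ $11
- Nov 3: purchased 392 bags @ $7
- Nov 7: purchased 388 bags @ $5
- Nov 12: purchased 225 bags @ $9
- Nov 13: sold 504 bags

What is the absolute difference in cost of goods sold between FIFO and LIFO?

FIFO COGS: 82 @ $11 + 316 @ $11 + 106 @ $7 = $5,120
LIFO COGS: 225 @ $9 + 279 @ $5 = $3,420
Difference = |$5,120 − $3,420| = $1,700

$1,700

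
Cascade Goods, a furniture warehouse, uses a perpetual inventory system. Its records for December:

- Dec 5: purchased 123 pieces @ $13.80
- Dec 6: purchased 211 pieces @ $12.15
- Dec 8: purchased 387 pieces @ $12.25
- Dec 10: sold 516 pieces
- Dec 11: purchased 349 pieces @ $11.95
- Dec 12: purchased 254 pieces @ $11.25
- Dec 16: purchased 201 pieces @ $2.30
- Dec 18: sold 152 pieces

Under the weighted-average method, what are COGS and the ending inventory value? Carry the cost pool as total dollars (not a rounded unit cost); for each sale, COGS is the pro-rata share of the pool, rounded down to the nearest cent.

After Dec 5: 123 on hand, pool $1,697.40 (≈ $13.8000 each)
After Dec 6: 334 on hand, pool $4,261.05 (≈ $12.7576 each)
After Dec 8: 721 on hand, pool $9,001.80 (≈ $12.4852 each)
Dec 10, sell 516: 516/721 × $9,001.80 → $6,442.34
After Dec 11: 554 on hand, pool $6,730.01 (≈ $12.1480 each)
After Dec 12: 808 on hand, pool $9,587.51 (≈ $11.8657 each)
After Dec 16: 1009 on hand, pool $10,049.81 (≈ $9.9602 each)
Dec 18, sell 152: 152/1009 × $10,049.81 → $1,513.94
Total COGS = $6,442.34 + $1,513.94 = $7,956.28
Ending inventory (cost pool remaining) = $8,535.87
Check: goods available $16,492.15 = COGS $7,956.28 + ending $8,535.87

COGS = $7,956.28; ending inventory = $8,535.87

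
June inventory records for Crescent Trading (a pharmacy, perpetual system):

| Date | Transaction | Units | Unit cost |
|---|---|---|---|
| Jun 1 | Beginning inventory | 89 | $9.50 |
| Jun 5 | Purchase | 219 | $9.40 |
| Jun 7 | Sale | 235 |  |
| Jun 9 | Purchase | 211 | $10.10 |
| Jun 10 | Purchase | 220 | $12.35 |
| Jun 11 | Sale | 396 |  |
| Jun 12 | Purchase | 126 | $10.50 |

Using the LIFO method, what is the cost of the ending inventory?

Ending inventory = $2,370.00

Jun 7, 235 sold [LIFO — newest first]: 219 @ $9.40 + 16 @ $9.50 = $2,210.60
Jun 11, 396 sold [LIFO — newest first]: 220 @ $12.35 + 176 @ $10.10 = $4,494.60
Total COGS = $2,210.60 + $4,494.60 = $6,705.20
Ending inventory: 73 @ $9.50 + 35 @ $10.10 + 126 @ $10.50 = $2,370.00
Check: goods available $9,075.20 = COGS $6,705.20 + ending $2,370.00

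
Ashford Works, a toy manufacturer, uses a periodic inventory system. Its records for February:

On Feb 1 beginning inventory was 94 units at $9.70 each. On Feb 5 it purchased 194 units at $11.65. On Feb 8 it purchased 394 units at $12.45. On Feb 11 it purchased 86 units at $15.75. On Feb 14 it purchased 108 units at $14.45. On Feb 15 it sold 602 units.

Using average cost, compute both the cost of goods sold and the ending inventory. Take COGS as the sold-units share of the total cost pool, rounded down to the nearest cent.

Feb 15, sell 602: 602/876 × $10,992.30 → $7,554.06
Ending inventory (cost pool remaining) = $3,438.24
Check: goods available $10,992.30 = COGS $7,554.06 + ending $3,438.24

COGS = $7,554.06; ending inventory = $3,438.24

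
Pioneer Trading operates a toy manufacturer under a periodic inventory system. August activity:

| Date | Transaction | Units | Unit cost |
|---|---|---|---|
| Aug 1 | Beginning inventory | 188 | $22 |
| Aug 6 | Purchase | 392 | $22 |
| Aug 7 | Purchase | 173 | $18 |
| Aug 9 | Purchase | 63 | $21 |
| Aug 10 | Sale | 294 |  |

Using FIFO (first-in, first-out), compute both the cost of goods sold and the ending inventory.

COGS = $6,468; ending inventory = $10,729

Aug 10, 294 sold [FIFO — oldest first]: 188 @ $22 + 106 @ $22 = $6,468
Ending inventory: 286 @ $22 + 173 @ $18 + 63 @ $21 = $10,729
Check: goods available $17,197 = COGS $6,468 + ending $10,729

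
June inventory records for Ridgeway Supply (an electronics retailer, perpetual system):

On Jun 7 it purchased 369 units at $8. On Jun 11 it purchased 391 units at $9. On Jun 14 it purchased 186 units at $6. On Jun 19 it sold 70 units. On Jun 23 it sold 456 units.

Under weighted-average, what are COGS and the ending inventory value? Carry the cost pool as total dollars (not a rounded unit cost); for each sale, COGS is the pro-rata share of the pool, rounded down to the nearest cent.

COGS = $4,218.56; ending inventory = $3,368.44

After Jun 7: 369 on hand, pool $2,952.00 (≈ $8.0000 each)
After Jun 11: 760 on hand, pool $6,471.00 (≈ $8.5145 each)
After Jun 14: 946 on hand, pool $7,587.00 (≈ $8.0201 each)
Jun 19, sell 70: 70/946 × $7,587.00 → $561.40
Jun 23, sell 456: 456/876 × $7,025.60 → $3,657.16
Total COGS = $561.40 + $3,657.16 = $4,218.56
Ending inventory (cost pool remaining) = $3,368.44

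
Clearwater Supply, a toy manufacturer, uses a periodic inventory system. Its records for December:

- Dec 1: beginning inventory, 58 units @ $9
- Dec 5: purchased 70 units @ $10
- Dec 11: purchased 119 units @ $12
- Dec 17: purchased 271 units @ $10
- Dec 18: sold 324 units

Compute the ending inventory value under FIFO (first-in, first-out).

Dec 18, 324 sold [FIFO — oldest first]: 58 @ $9 + 70 @ $10 + 119 @ $12 + 77 @ $10 = $3,420
Ending inventory: 194 @ $10 = $1,940

Ending inventory = $1,940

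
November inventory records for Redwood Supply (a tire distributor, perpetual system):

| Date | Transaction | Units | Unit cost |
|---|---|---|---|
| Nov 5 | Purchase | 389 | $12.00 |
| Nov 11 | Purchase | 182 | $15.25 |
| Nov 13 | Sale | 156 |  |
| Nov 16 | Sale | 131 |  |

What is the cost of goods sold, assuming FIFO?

Nov 13, 156 sold [FIFO — oldest first]: 156 @ $12.00 = $1,872.00
Nov 16, 131 sold [FIFO — oldest first]: 131 @ $12.00 = $1,572.00
Total COGS = $1,872.00 + $1,572.00 = $3,444.00
Ending inventory: 102 @ $12.00 + 182 @ $15.25 = $3,999.50
Check: goods available $7,443.50 = COGS $3,444.00 + ending $3,999.50

COGS = $3,444.00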